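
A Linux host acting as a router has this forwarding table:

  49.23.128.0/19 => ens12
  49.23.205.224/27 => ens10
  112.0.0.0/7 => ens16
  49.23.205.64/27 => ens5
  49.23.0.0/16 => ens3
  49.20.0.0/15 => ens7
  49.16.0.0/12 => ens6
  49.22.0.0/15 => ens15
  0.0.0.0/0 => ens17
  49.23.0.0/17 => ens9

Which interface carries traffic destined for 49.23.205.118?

Routes whose prefix contains 49.23.205.118:
  0.0.0.0/0 (default, matches everything) -> ens17
  49.16.0.0/12 (49.16.0.0 - 49.31.255.255) -> ens6
  49.22.0.0/15 (49.22.0.0 - 49.23.255.255) -> ens15
  49.23.0.0/16 (49.23.0.0 - 49.23.255.255) -> ens3
More-specific entries that do NOT match:
  49.23.205.224/27 (49.23.205.224 - 49.23.205.255) does not contain 49.23.205.118
  49.23.205.64/27 (49.23.205.64 - 49.23.205.95) does not contain 49.23.205.118
  49.23.128.0/19 (49.23.128.0 - 49.23.159.255) does not contain 49.23.205.118
  49.23.0.0/17 (49.23.0.0 - 49.23.127.255) does not contain 49.23.205.118
Longest matching prefix is /16 -> interface ens3.

ens3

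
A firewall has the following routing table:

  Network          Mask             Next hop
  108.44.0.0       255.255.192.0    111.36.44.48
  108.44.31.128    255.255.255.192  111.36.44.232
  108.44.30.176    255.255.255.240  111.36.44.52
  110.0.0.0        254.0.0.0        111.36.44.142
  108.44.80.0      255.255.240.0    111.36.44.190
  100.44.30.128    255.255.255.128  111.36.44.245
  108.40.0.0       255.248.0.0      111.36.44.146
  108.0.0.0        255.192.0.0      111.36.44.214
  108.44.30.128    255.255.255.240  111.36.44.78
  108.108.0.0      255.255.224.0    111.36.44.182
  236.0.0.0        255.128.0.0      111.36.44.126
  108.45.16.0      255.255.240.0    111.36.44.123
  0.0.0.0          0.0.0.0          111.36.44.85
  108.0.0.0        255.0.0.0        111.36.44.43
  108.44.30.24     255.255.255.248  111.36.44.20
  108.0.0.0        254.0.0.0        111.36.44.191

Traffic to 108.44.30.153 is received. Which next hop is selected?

Routes whose prefix contains 108.44.30.153:
  0.0.0.0/0 (default, matches everything) -> 111.36.44.85
  108.0.0.0/7 (108.0.0.0 - 109.255.255.255) -> 111.36.44.191
  108.0.0.0/8 (108.0.0.0 - 108.255.255.255) -> 111.36.44.43
  108.0.0.0/10 (108.0.0.0 - 108.63.255.255) -> 111.36.44.214
  108.40.0.0/13 (108.40.0.0 - 108.47.255.255) -> 111.36.44.146
  108.44.0.0/18 (108.44.0.0 - 108.44.63.255) -> 111.36.44.48
More-specific entries that do NOT match:
  108.44.30.24/29 (108.44.30.24 - 108.44.30.31) does not contain 108.44.30.153
  108.44.30.176/28 (108.44.30.176 - 108.44.30.191) does not contain 108.44.30.153
  108.44.30.128/28 (108.44.30.128 - 108.44.30.143) does not contain 108.44.30.153
  108.44.31.128/26 (108.44.31.128 - 108.44.31.191) does not contain 108.44.30.153
  100.44.30.128/25 (100.44.30.128 - 100.44.30.255) does not contain 108.44.30.153
  108.44.80.0/20 (108.44.80.0 - 108.44.95.255) does not contain 108.44.30.153
  108.45.16.0/20 (108.45.16.0 - 108.45.31.255) does not contain 108.44.30.153
  108.108.0.0/19 (108.108.0.0 - 108.108.31.255) does not contain 108.44.30.153
Longest matching prefix is /18 -> next hop 111.36.44.48.

111.36.44.48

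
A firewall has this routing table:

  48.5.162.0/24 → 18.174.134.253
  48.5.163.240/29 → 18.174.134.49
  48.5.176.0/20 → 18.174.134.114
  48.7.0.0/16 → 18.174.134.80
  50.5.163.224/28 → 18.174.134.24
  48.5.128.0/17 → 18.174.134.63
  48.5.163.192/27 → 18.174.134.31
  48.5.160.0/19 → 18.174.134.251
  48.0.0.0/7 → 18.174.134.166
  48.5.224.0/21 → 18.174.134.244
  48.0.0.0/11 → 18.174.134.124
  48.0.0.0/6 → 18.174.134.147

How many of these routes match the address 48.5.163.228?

5

Prefixes containing 48.5.163.228:
  48.0.0.0/6 (48.0.0.0 - 51.255.255.255)
  48.0.0.0/7 (48.0.0.0 - 49.255.255.255)
  48.0.0.0/11 (48.0.0.0 - 48.31.255.255)
  48.5.128.0/17 (48.5.128.0 - 48.5.255.255)
  48.5.160.0/19 (48.5.160.0 - 48.5.191.255)
Total matching entries: 5.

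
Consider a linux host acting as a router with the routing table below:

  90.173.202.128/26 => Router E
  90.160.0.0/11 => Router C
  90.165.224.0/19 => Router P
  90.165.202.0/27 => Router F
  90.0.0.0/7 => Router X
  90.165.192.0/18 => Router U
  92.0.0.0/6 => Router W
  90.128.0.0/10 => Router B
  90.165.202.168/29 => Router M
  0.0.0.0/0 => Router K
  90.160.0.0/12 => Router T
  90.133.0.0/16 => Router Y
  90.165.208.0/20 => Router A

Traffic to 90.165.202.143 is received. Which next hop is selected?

Router U

Routes whose prefix contains 90.165.202.143:
  0.0.0.0/0 (default, matches everything) -> Router K
  90.0.0.0/7 (90.0.0.0 - 91.255.255.255) -> Router X
  90.128.0.0/10 (90.128.0.0 - 90.191.255.255) -> Router B
  90.160.0.0/11 (90.160.0.0 - 90.191.255.255) -> Router C
  90.160.0.0/12 (90.160.0.0 - 90.175.255.255) -> Router T
  90.165.192.0/18 (90.165.192.0 - 90.165.255.255) -> Router U
More-specific entries that do NOT match:
  90.165.202.168/29 (90.165.202.168 - 90.165.202.175) does not contain 90.165.202.143
  90.165.202.0/27 (90.165.202.0 - 90.165.202.31) does not contain 90.165.202.143
  90.173.202.128/26 (90.173.202.128 - 90.173.202.191) does not contain 90.165.202.143
  90.165.208.0/20 (90.165.208.0 - 90.165.223.255) does not contain 90.165.202.143
  90.165.224.0/19 (90.165.224.0 - 90.165.255.255) does not contain 90.165.202.143
Longest matching prefix is /18 -> next hop Router U.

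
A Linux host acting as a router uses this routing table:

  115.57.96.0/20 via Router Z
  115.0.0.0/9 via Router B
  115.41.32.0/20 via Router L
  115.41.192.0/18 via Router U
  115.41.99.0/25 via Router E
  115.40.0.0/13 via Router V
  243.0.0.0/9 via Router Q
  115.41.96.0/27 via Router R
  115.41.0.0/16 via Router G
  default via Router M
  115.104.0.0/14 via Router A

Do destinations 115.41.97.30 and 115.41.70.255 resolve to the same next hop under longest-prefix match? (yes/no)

yes

115.41.97.30: longest match 115.41.0.0/16 -> Router G
115.41.70.255: longest match 115.41.0.0/16 -> Router G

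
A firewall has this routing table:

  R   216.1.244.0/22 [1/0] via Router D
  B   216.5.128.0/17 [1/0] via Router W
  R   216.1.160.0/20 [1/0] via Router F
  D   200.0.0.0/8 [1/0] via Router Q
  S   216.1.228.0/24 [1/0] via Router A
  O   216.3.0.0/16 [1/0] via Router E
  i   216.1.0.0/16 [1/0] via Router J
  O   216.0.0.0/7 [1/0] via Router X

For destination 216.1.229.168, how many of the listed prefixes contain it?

Prefixes containing 216.1.229.168:
  216.0.0.0/7 (216.0.0.0 - 217.255.255.255)
  216.1.0.0/16 (216.1.0.0 - 216.1.255.255)
Total matching entries: 2.

2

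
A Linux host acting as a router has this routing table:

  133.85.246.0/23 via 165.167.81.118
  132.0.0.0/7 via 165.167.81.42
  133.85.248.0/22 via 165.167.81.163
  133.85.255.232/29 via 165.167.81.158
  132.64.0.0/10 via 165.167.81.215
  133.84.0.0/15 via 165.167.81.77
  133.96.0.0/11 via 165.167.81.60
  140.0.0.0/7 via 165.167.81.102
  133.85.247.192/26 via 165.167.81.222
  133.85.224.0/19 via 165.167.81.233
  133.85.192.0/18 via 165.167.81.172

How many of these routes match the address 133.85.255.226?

4

Prefixes containing 133.85.255.226:
  132.0.0.0/7 (132.0.0.0 - 133.255.255.255)
  133.84.0.0/15 (133.84.0.0 - 133.85.255.255)
  133.85.192.0/18 (133.85.192.0 - 133.85.255.255)
  133.85.224.0/19 (133.85.224.0 - 133.85.255.255)
Total matching entries: 4.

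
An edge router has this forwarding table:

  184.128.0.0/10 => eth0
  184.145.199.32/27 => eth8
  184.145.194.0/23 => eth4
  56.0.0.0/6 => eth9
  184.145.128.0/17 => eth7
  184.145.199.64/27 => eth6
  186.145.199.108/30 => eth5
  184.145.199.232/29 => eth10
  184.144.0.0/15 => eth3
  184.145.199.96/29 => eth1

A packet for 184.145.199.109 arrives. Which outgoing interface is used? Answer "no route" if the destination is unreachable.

eth7

Routes whose prefix contains 184.145.199.109:
  184.128.0.0/10 (184.128.0.0 - 184.191.255.255) -> eth0
  184.144.0.0/15 (184.144.0.0 - 184.145.255.255) -> eth3
  184.145.128.0/17 (184.145.128.0 - 184.145.255.255) -> eth7
More-specific entries that do NOT match:
  186.145.199.108/30 (186.145.199.108 - 186.145.199.111) does not contain 184.145.199.109
  184.145.199.232/29 (184.145.199.232 - 184.145.199.239) does not contain 184.145.199.109
  184.145.199.96/29 (184.145.199.96 - 184.145.199.103) does not contain 184.145.199.109
  184.145.199.32/27 (184.145.199.32 - 184.145.199.63) does not contain 184.145.199.109
  184.145.199.64/27 (184.145.199.64 - 184.145.199.95) does not contain 184.145.199.109
  184.145.194.0/23 (184.145.194.0 - 184.145.195.255) does not contain 184.145.199.109
Longest matching prefix is /17 -> interface eth7.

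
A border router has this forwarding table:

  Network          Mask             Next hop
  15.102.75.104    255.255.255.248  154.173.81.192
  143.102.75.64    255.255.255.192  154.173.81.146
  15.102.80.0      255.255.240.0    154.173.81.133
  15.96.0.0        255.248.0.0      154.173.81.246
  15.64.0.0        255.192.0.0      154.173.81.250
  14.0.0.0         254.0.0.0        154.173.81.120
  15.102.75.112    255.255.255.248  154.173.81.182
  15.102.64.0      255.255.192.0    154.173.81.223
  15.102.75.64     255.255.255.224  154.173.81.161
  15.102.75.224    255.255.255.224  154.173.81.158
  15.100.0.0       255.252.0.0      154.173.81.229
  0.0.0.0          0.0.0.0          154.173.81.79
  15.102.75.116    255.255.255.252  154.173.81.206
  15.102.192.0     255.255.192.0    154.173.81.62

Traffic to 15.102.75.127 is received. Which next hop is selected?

Routes whose prefix contains 15.102.75.127:
  0.0.0.0/0 (default, matches everything) -> 154.173.81.79
  14.0.0.0/7 (14.0.0.0 - 15.255.255.255) -> 154.173.81.120
  15.64.0.0/10 (15.64.0.0 - 15.127.255.255) -> 154.173.81.250
  15.96.0.0/13 (15.96.0.0 - 15.103.255.255) -> 154.173.81.246
  15.100.0.0/14 (15.100.0.0 - 15.103.255.255) -> 154.173.81.229
  15.102.64.0/18 (15.102.64.0 - 15.102.127.255) -> 154.173.81.223
More-specific entries that do NOT match:
  15.102.75.116/30 (15.102.75.116 - 15.102.75.119) does not contain 15.102.75.127
  15.102.75.104/29 (15.102.75.104 - 15.102.75.111) does not contain 15.102.75.127
  15.102.75.112/29 (15.102.75.112 - 15.102.75.119) does not contain 15.102.75.127
  15.102.75.64/27 (15.102.75.64 - 15.102.75.95) does not contain 15.102.75.127
  15.102.75.224/27 (15.102.75.224 - 15.102.75.255) does not contain 15.102.75.127
  143.102.75.64/26 (143.102.75.64 - 143.102.75.127) does not contain 15.102.75.127
  15.102.80.0/20 (15.102.80.0 - 15.102.95.255) does not contain 15.102.75.127
Longest matching prefix is /18 -> next hop 154.173.81.223.

154.173.81.223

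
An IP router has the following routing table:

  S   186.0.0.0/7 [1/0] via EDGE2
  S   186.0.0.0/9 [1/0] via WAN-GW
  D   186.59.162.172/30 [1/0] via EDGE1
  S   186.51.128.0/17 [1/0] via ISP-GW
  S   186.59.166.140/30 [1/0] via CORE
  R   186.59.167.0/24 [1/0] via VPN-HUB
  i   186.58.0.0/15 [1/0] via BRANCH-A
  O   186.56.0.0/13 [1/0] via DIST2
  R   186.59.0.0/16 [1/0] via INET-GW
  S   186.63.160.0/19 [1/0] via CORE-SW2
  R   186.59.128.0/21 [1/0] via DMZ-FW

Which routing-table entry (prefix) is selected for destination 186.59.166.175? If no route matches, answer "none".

Entries matching 186.59.166.175:
  186.0.0.0/7 (186.0.0.0 - 187.255.255.255)
  186.0.0.0/9 (186.0.0.0 - 186.127.255.255)
  186.56.0.0/13 (186.56.0.0 - 186.63.255.255)
  186.58.0.0/15 (186.58.0.0 - 186.59.255.255)
  186.59.0.0/16 (186.59.0.0 - 186.59.255.255)
Most specific is 186.59.0.0/16.

186.59.0.0/16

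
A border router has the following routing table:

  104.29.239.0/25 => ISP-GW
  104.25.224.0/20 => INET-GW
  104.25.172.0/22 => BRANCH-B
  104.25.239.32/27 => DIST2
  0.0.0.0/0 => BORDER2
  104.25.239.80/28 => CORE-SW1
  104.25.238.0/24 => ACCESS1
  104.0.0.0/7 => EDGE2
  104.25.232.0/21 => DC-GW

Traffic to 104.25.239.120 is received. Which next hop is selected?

Routes whose prefix contains 104.25.239.120:
  0.0.0.0/0 (default, matches everything) -> BORDER2
  104.0.0.0/7 (104.0.0.0 - 105.255.255.255) -> EDGE2
  104.25.224.0/20 (104.25.224.0 - 104.25.239.255) -> INET-GW
  104.25.232.0/21 (104.25.232.0 - 104.25.239.255) -> DC-GW
More-specific entries that do NOT match:
  104.25.239.80/28 (104.25.239.80 - 104.25.239.95) does not contain 104.25.239.120
  104.25.239.32/27 (104.25.239.32 - 104.25.239.63) does not contain 104.25.239.120
  104.29.239.0/25 (104.29.239.0 - 104.29.239.127) does not contain 104.25.239.120
  104.25.238.0/24 (104.25.238.0 - 104.25.238.255) does not contain 104.25.239.120
  104.25.172.0/22 (104.25.172.0 - 104.25.175.255) does not contain 104.25.239.120
Longest matching prefix is /21 -> next hop DC-GW.

DC-GW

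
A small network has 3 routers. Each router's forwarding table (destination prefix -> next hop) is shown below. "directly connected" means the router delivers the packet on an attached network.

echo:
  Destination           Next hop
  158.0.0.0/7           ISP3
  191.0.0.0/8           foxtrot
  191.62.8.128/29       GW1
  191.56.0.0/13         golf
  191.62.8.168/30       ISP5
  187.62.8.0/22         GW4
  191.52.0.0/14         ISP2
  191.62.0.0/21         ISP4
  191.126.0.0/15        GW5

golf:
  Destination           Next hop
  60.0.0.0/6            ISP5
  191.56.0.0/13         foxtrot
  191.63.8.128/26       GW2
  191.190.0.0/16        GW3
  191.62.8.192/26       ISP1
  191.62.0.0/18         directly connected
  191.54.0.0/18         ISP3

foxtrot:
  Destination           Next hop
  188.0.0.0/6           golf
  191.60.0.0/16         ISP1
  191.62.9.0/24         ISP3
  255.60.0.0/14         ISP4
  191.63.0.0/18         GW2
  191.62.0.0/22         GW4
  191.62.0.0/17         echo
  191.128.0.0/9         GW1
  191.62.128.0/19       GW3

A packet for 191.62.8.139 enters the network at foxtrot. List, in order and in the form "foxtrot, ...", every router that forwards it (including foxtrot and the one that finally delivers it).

At foxtrot: longest match for 191.62.8.139 is 191.62.0.0/17 -> echo
At echo: longest match for 191.62.8.139 is 191.56.0.0/13 -> golf
At golf: longest match for 191.62.8.139 is 191.62.0.0/18 -> directly connected

foxtrot, echo, golf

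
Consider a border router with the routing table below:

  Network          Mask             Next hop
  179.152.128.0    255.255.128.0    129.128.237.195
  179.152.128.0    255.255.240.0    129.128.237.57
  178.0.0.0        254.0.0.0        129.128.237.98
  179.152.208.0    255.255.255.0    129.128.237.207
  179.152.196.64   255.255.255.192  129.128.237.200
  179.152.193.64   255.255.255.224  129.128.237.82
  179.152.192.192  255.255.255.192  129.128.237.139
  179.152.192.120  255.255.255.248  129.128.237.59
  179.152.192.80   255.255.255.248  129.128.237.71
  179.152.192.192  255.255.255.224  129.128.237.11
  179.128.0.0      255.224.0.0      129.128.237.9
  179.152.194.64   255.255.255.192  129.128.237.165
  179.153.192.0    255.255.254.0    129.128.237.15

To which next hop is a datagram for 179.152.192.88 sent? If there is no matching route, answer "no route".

Routes whose prefix contains 179.152.192.88:
  178.0.0.0/7 (178.0.0.0 - 179.255.255.255) -> 129.128.237.98
  179.128.0.0/11 (179.128.0.0 - 179.159.255.255) -> 129.128.237.9
  179.152.128.0/17 (179.152.128.0 - 179.152.255.255) -> 129.128.237.195
More-specific entries that do NOT match:
  179.152.192.120/29 (179.152.192.120 - 179.152.192.127) does not contain 179.152.192.88
  179.152.192.80/29 (179.152.192.80 - 179.152.192.87) does not contain 179.152.192.88
  179.152.193.64/27 (179.152.193.64 - 179.152.193.95) does not contain 179.152.192.88
  179.152.192.192/27 (179.152.192.192 - 179.152.192.223) does not contain 179.152.192.88
  179.152.196.64/26 (179.152.196.64 - 179.152.196.127) does not contain 179.152.192.88
  179.152.192.192/26 (179.152.192.192 - 179.152.192.255) does not contain 179.152.192.88
  179.152.194.64/26 (179.152.194.64 - 179.152.194.127) does not contain 179.152.192.88
  179.152.208.0/24 (179.152.208.0 - 179.152.208.255) does not contain 179.152.192.88
  179.153.192.0/23 (179.153.192.0 - 179.153.193.255) does not contain 179.152.192.88
  179.152.128.0/20 (179.152.128.0 - 179.152.143.255) does not contain 179.152.192.88
Longest matching prefix is /17 -> next hop 129.128.237.195.

129.128.237.195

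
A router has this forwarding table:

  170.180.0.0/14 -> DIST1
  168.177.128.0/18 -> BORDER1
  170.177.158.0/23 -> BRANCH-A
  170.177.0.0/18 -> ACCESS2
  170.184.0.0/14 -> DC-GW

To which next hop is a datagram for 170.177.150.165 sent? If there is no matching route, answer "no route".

No entry's prefix contains 170.177.150.165; there is no default route.

no route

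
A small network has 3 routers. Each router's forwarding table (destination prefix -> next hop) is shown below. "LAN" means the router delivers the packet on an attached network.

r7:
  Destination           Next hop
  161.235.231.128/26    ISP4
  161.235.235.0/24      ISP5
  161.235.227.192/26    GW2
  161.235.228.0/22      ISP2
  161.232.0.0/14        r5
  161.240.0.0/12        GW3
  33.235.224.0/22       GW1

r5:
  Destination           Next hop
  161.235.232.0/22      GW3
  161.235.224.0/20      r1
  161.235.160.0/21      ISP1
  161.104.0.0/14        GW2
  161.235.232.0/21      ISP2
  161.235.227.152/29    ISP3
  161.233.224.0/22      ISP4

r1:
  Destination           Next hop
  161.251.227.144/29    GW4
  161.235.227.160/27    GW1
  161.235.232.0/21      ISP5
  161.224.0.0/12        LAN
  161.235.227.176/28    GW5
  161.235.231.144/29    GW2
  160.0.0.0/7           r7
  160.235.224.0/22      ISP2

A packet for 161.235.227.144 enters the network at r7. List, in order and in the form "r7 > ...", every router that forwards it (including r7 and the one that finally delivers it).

At r7: longest match for 161.235.227.144 is 161.232.0.0/14 -> r5
At r5: longest match for 161.235.227.144 is 161.235.224.0/20 -> r1
At r1: longest match for 161.235.227.144 is 161.224.0.0/12 -> LAN

r7 > r5 > r1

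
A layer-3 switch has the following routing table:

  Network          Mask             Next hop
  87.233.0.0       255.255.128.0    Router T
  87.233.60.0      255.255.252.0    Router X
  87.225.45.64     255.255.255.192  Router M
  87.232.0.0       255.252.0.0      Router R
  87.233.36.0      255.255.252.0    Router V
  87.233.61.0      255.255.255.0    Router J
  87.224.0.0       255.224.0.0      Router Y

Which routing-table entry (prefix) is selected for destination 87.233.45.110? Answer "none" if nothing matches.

87.233.0.0/17

Entries matching 87.233.45.110:
  87.224.0.0/11 (87.224.0.0 - 87.255.255.255)
  87.232.0.0/14 (87.232.0.0 - 87.235.255.255)
  87.233.0.0/17 (87.233.0.0 - 87.233.127.255)
Most specific is 87.233.0.0/17.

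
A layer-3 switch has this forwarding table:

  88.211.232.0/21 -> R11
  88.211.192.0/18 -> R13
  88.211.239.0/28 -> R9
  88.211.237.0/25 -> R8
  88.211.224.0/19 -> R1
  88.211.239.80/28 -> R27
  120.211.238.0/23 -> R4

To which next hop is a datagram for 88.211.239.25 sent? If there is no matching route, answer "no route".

R11

Routes whose prefix contains 88.211.239.25:
  88.211.192.0/18 (88.211.192.0 - 88.211.255.255) -> R13
  88.211.224.0/19 (88.211.224.0 - 88.211.255.255) -> R1
  88.211.232.0/21 (88.211.232.0 - 88.211.239.255) -> R11
More-specific entries that do NOT match:
  88.211.239.0/28 (88.211.239.0 - 88.211.239.15) does not contain 88.211.239.25
  88.211.239.80/28 (88.211.239.80 - 88.211.239.95) does not contain 88.211.239.25
  88.211.237.0/25 (88.211.237.0 - 88.211.237.127) does not contain 88.211.239.25
  120.211.238.0/23 (120.211.238.0 - 120.211.239.255) does not contain 88.211.239.25
Longest matching prefix is /21 -> next hop R11.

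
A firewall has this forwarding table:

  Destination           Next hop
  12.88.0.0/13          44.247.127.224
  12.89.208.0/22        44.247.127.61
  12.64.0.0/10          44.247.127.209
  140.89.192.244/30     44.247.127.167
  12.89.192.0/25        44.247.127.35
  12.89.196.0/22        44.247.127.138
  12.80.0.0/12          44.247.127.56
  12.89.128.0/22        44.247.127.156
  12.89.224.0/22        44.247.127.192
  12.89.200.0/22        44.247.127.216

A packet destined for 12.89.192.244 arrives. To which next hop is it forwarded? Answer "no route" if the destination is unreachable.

Routes whose prefix contains 12.89.192.244:
  12.64.0.0/10 (12.64.0.0 - 12.127.255.255) -> 44.247.127.209
  12.80.0.0/12 (12.80.0.0 - 12.95.255.255) -> 44.247.127.56
  12.88.0.0/13 (12.88.0.0 - 12.95.255.255) -> 44.247.127.224
More-specific entries that do NOT match:
  140.89.192.244/30 (140.89.192.244 - 140.89.192.247) does not contain 12.89.192.244
  12.89.192.0/25 (12.89.192.0 - 12.89.192.127) does not contain 12.89.192.244
  12.89.208.0/22 (12.89.208.0 - 12.89.211.255) does not contain 12.89.192.244
  12.89.196.0/22 (12.89.196.0 - 12.89.199.255) does not contain 12.89.192.244
  12.89.128.0/22 (12.89.128.0 - 12.89.131.255) does not contain 12.89.192.244
  12.89.224.0/22 (12.89.224.0 - 12.89.227.255) does not contain 12.89.192.244
  12.89.200.0/22 (12.89.200.0 - 12.89.203.255) does not contain 12.89.192.244
Longest matching prefix is /13 -> next hop 44.247.127.224.

44.247.127.224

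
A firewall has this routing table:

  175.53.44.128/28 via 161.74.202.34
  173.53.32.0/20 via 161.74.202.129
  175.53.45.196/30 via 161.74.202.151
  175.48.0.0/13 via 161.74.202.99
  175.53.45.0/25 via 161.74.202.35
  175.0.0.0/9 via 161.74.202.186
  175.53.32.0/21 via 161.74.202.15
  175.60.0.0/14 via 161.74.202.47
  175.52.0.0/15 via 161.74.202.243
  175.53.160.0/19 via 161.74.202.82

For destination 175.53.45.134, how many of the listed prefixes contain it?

Prefixes containing 175.53.45.134:
  175.0.0.0/9 (175.0.0.0 - 175.127.255.255)
  175.48.0.0/13 (175.48.0.0 - 175.55.255.255)
  175.52.0.0/15 (175.52.0.0 - 175.53.255.255)
Total matching entries: 3.

3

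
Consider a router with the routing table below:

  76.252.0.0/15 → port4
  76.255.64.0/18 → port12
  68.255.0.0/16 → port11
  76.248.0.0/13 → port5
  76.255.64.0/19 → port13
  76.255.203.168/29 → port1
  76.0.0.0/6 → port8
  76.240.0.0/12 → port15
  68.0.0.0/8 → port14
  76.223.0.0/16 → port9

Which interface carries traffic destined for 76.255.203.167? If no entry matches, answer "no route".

port5

Routes whose prefix contains 76.255.203.167:
  76.0.0.0/6 (76.0.0.0 - 79.255.255.255) -> port8
  76.240.0.0/12 (76.240.0.0 - 76.255.255.255) -> port15
  76.248.0.0/13 (76.248.0.0 - 76.255.255.255) -> port5
More-specific entries that do NOT match:
  76.255.203.168/29 (76.255.203.168 - 76.255.203.175) does not contain 76.255.203.167
  76.255.64.0/19 (76.255.64.0 - 76.255.95.255) does not contain 76.255.203.167
  76.255.64.0/18 (76.255.64.0 - 76.255.127.255) does not contain 76.255.203.167
  68.255.0.0/16 (68.255.0.0 - 68.255.255.255) does not contain 76.255.203.167
  76.223.0.0/16 (76.223.0.0 - 76.223.255.255) does not contain 76.255.203.167
  76.252.0.0/15 (76.252.0.0 - 76.253.255.255) does not contain 76.255.203.167
Longest matching prefix is /13 -> interface port5.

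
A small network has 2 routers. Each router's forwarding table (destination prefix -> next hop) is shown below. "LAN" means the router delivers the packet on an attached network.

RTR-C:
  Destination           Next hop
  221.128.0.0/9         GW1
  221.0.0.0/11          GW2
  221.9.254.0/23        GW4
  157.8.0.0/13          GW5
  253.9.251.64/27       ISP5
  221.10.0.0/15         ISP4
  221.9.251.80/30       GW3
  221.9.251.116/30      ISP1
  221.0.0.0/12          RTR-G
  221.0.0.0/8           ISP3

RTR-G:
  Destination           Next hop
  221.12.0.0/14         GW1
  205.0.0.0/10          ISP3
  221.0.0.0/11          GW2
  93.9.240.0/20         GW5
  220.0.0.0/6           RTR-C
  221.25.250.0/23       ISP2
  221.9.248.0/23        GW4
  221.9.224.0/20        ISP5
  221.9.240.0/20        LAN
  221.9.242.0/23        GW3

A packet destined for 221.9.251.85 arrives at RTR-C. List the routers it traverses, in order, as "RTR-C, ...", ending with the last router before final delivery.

At RTR-C: longest match for 221.9.251.85 is 221.0.0.0/12 -> RTR-G
At RTR-G: longest match for 221.9.251.85 is 221.9.240.0/20 -> LAN

RTR-C, RTR-G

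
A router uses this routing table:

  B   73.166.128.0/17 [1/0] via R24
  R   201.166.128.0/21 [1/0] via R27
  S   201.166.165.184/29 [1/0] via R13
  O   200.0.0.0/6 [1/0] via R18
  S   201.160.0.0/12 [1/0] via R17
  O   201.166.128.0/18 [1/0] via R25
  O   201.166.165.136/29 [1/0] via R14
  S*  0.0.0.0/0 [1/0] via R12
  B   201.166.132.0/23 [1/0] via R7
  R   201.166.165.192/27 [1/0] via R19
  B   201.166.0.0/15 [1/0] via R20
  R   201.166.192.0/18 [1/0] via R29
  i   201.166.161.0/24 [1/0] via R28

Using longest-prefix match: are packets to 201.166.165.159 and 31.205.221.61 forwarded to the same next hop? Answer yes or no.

no

201.166.165.159: longest match 201.166.128.0/18 -> R25
31.205.221.61: longest match 0.0.0.0/0 -> R12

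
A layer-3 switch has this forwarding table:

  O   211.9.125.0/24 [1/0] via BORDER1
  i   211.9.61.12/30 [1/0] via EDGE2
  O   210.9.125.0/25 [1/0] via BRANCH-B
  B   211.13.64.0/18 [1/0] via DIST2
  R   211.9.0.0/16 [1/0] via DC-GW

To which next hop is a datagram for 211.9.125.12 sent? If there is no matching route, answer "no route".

Routes whose prefix contains 211.9.125.12:
  211.9.0.0/16 (211.9.0.0 - 211.9.255.255) -> DC-GW
  211.9.125.0/24 (211.9.125.0 - 211.9.125.255) -> BORDER1
More-specific entries that do NOT match:
  211.9.61.12/30 (211.9.61.12 - 211.9.61.15) does not contain 211.9.125.12
  210.9.125.0/25 (210.9.125.0 - 210.9.125.127) does not contain 211.9.125.12
Longest matching prefix is /24 -> next hop BORDER1.

BORDER1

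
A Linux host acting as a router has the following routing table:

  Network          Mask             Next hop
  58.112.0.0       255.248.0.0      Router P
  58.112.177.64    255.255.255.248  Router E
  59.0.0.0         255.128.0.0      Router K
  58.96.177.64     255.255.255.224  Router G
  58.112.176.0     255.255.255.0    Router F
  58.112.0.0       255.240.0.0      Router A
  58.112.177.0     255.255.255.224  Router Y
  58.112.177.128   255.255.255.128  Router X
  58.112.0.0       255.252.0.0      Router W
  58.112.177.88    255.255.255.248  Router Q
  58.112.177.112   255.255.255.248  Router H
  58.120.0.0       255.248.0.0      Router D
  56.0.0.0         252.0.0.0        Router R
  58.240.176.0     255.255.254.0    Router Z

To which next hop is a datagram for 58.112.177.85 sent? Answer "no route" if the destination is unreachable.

Routes whose prefix contains 58.112.177.85:
  56.0.0.0/6 (56.0.0.0 - 59.255.255.255) -> Router R
  58.112.0.0/12 (58.112.0.0 - 58.127.255.255) -> Router A
  58.112.0.0/13 (58.112.0.0 - 58.119.255.255) -> Router P
  58.112.0.0/14 (58.112.0.0 - 58.115.255.255) -> Router W
More-specific entries that do NOT match:
  58.112.177.64/29 (58.112.177.64 - 58.112.177.71) does not contain 58.112.177.85
  58.112.177.88/29 (58.112.177.88 - 58.112.177.95) does not contain 58.112.177.85
  58.112.177.112/29 (58.112.177.112 - 58.112.177.119) does not contain 58.112.177.85
  58.96.177.64/27 (58.96.177.64 - 58.96.177.95) does not contain 58.112.177.85
  58.112.177.0/27 (58.112.177.0 - 58.112.177.31) does not contain 58.112.177.85
  58.112.177.128/25 (58.112.177.128 - 58.112.177.255) does not contain 58.112.177.85
  58.112.176.0/24 (58.112.176.0 - 58.112.176.255) does not contain 58.112.177.85
  58.240.176.0/23 (58.240.176.0 - 58.240.177.255) does not contain 58.112.177.85
Longest matching prefix is /14 -> next hop Router W.

Router W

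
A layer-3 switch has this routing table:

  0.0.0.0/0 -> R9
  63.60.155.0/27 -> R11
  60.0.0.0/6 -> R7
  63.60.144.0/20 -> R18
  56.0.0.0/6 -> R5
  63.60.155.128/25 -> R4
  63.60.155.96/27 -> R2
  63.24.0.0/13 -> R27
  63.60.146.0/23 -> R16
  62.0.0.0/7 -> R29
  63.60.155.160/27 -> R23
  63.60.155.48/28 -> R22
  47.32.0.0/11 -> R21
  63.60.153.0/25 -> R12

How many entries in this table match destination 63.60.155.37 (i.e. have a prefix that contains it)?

4

Prefixes containing 63.60.155.37:
  0.0.0.0/0 (default, matches everything)
  60.0.0.0/6 (60.0.0.0 - 63.255.255.255)
  62.0.0.0/7 (62.0.0.0 - 63.255.255.255)
  63.60.144.0/20 (63.60.144.0 - 63.60.159.255)
Total matching entries: 4.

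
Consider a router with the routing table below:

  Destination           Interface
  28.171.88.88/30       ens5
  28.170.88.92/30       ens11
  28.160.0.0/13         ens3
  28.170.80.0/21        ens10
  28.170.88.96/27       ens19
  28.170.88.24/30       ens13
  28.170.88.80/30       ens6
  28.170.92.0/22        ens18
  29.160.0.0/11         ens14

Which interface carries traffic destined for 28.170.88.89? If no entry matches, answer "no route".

No entry's prefix contains 28.170.88.89; there is no default route.

no route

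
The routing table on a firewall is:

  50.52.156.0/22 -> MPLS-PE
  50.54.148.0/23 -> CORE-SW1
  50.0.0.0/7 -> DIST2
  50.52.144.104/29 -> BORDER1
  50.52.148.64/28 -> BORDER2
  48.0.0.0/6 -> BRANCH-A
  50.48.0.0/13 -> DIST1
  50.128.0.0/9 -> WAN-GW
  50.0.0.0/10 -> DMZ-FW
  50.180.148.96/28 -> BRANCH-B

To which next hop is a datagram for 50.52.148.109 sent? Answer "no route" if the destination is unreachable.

Routes whose prefix contains 50.52.148.109:
  48.0.0.0/6 (48.0.0.0 - 51.255.255.255) -> BRANCH-A
  50.0.0.0/7 (50.0.0.0 - 51.255.255.255) -> DIST2
  50.0.0.0/10 (50.0.0.0 - 50.63.255.255) -> DMZ-FW
  50.48.0.0/13 (50.48.0.0 - 50.55.255.255) -> DIST1
More-specific entries that do NOT match:
  50.52.144.104/29 (50.52.144.104 - 50.52.144.111) does not contain 50.52.148.109
  50.52.148.64/28 (50.52.148.64 - 50.52.148.79) does not contain 50.52.148.109
  50.180.148.96/28 (50.180.148.96 - 50.180.148.111) does not contain 50.52.148.109
  50.54.148.0/23 (50.54.148.0 - 50.54.149.255) does not contain 50.52.148.109
  50.52.156.0/22 (50.52.156.0 - 50.52.159.255) does not contain 50.52.148.109
Longest matching prefix is /13 -> next hop DIST1.

DIST1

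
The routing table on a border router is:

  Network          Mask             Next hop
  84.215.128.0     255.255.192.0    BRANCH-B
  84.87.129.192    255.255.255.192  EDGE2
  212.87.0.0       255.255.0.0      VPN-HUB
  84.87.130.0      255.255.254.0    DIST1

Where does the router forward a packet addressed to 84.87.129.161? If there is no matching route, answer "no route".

No entry's prefix contains 84.87.129.161; there is no default route.

no route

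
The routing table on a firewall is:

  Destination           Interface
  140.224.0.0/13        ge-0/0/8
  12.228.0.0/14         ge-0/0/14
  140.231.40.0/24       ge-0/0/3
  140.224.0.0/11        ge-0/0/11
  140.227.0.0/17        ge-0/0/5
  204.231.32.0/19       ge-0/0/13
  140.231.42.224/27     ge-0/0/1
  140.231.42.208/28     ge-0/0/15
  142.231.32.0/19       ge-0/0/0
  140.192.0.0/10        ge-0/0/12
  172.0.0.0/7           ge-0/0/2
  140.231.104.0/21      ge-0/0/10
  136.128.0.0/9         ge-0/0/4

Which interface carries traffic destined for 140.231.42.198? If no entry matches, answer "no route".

Routes whose prefix contains 140.231.42.198:
  140.192.0.0/10 (140.192.0.0 - 140.255.255.255) -> ge-0/0/12
  140.224.0.0/11 (140.224.0.0 - 140.255.255.255) -> ge-0/0/11
  140.224.0.0/13 (140.224.0.0 - 140.231.255.255) -> ge-0/0/8
More-specific entries that do NOT match:
  140.231.42.208/28 (140.231.42.208 - 140.231.42.223) does not contain 140.231.42.198
  140.231.42.224/27 (140.231.42.224 - 140.231.42.255) does not contain 140.231.42.198
  140.231.40.0/24 (140.231.40.0 - 140.231.40.255) does not contain 140.231.42.198
  140.231.104.0/21 (140.231.104.0 - 140.231.111.255) does not contain 140.231.42.198
  204.231.32.0/19 (204.231.32.0 - 204.231.63.255) does not contain 140.231.42.198
  142.231.32.0/19 (142.231.32.0 - 142.231.63.255) does not contain 140.231.42.198
  140.227.0.0/17 (140.227.0.0 - 140.227.127.255) does not contain 140.231.42.198
  12.228.0.0/14 (12.228.0.0 - 12.231.255.255) does not contain 140.231.42.198
Longest matching prefix is /13 -> interface ge-0/0/8.

ge-0/0/8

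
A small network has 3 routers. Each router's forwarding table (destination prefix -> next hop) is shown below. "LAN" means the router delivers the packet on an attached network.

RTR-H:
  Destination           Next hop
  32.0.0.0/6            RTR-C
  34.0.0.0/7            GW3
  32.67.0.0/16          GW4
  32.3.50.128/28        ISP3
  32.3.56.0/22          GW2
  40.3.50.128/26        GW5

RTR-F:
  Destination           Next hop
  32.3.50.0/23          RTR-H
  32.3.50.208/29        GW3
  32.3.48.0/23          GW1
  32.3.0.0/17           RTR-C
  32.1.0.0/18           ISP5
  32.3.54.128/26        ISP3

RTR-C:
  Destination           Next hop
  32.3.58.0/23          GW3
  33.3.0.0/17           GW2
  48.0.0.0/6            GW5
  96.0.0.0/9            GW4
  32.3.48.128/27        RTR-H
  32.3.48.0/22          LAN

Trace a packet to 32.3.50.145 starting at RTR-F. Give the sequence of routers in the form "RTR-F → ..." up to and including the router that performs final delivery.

At RTR-F: longest match for 32.3.50.145 is 32.3.50.0/23 -> RTR-H
At RTR-H: longest match for 32.3.50.145 is 32.0.0.0/6 -> RTR-C
At RTR-C: longest match for 32.3.50.145 is 32.3.48.0/22 -> LAN

RTR-F → RTR-H → RTR-C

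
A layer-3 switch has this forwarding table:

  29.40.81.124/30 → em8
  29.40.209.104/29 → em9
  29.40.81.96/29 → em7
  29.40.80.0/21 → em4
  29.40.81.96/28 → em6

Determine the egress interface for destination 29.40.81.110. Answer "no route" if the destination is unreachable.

Routes whose prefix contains 29.40.81.110:
  29.40.80.0/21 (29.40.80.0 - 29.40.87.255) -> em4
  29.40.81.96/28 (29.40.81.96 - 29.40.81.111) -> em6
More-specific entries that do NOT match:
  29.40.81.124/30 (29.40.81.124 - 29.40.81.127) does not contain 29.40.81.110
  29.40.209.104/29 (29.40.209.104 - 29.40.209.111) does not contain 29.40.81.110
  29.40.81.96/29 (29.40.81.96 - 29.40.81.103) does not contain 29.40.81.110
Longest matching prefix is /28 -> interface em6.

em6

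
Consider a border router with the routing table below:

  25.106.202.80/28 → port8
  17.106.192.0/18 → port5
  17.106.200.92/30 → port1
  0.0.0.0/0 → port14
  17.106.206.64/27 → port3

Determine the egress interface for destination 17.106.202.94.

port5

Routes whose prefix contains 17.106.202.94:
  0.0.0.0/0 (default, matches everything) -> port14
  17.106.192.0/18 (17.106.192.0 - 17.106.255.255) -> port5
More-specific entries that do NOT match:
  17.106.200.92/30 (17.106.200.92 - 17.106.200.95) does not contain 17.106.202.94
  25.106.202.80/28 (25.106.202.80 - 25.106.202.95) does not contain 17.106.202.94
  17.106.206.64/27 (17.106.206.64 - 17.106.206.95) does not contain 17.106.202.94
Longest matching prefix is /18 -> interface port5.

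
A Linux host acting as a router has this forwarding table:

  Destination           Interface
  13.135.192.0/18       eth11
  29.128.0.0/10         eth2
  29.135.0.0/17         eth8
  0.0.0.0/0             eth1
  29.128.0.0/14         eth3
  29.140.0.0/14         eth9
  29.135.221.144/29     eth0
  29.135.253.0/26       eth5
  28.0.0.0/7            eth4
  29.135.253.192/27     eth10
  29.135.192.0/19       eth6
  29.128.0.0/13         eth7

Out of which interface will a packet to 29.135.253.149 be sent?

eth7

Routes whose prefix contains 29.135.253.149:
  0.0.0.0/0 (default, matches everything) -> eth1
  28.0.0.0/7 (28.0.0.0 - 29.255.255.255) -> eth4
  29.128.0.0/10 (29.128.0.0 - 29.191.255.255) -> eth2
  29.128.0.0/13 (29.128.0.0 - 29.135.255.255) -> eth7
More-specific entries that do NOT match:
  29.135.221.144/29 (29.135.221.144 - 29.135.221.151) does not contain 29.135.253.149
  29.135.253.192/27 (29.135.253.192 - 29.135.253.223) does not contain 29.135.253.149
  29.135.253.0/26 (29.135.253.0 - 29.135.253.63) does not contain 29.135.253.149
  29.135.192.0/19 (29.135.192.0 - 29.135.223.255) does not contain 29.135.253.149
  13.135.192.0/18 (13.135.192.0 - 13.135.255.255) does not contain 29.135.253.149
  29.135.0.0/17 (29.135.0.0 - 29.135.127.255) does not contain 29.135.253.149
  29.128.0.0/14 (29.128.0.0 - 29.131.255.255) does not contain 29.135.253.149
  29.140.0.0/14 (29.140.0.0 - 29.143.255.255) does not contain 29.135.253.149
Longest matching prefix is /13 -> interface eth7.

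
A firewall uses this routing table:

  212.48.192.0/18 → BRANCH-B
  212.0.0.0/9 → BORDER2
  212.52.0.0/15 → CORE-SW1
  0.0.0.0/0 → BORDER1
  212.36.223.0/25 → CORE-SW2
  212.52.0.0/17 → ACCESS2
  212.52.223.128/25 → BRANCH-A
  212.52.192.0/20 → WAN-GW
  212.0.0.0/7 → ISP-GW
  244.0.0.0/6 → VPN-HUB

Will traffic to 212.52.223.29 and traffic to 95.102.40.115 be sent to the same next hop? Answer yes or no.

212.52.223.29: longest match 212.52.0.0/15 -> CORE-SW1
95.102.40.115: longest match 0.0.0.0/0 -> BORDER1

no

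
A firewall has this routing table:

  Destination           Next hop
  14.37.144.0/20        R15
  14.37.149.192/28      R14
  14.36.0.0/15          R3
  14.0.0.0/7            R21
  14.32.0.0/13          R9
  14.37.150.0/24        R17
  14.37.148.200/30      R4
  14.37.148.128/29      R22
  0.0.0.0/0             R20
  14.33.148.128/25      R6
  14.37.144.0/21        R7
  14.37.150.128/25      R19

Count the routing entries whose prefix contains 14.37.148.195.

6

Prefixes containing 14.37.148.195:
  0.0.0.0/0 (default, matches everything)
  14.0.0.0/7 (14.0.0.0 - 15.255.255.255)
  14.32.0.0/13 (14.32.0.0 - 14.39.255.255)
  14.36.0.0/15 (14.36.0.0 - 14.37.255.255)
  14.37.144.0/20 (14.37.144.0 - 14.37.159.255)
  14.37.144.0/21 (14.37.144.0 - 14.37.151.255)
Total matching entries: 6.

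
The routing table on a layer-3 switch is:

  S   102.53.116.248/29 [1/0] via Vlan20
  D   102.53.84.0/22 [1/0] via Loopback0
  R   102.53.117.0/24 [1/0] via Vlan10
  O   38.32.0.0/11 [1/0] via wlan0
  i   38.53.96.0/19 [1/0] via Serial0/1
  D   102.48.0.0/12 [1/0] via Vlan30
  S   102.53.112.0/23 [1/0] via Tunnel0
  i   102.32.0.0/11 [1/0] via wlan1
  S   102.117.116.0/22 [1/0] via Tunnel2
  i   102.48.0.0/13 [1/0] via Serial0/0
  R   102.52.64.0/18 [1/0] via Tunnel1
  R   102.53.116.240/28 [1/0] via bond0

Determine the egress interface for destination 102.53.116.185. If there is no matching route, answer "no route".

Serial0/0

Routes whose prefix contains 102.53.116.185:
  102.32.0.0/11 (102.32.0.0 - 102.63.255.255) -> wlan1
  102.48.0.0/12 (102.48.0.0 - 102.63.255.255) -> Vlan30
  102.48.0.0/13 (102.48.0.0 - 102.55.255.255) -> Serial0/0
More-specific entries that do NOT match:
  102.53.116.248/29 (102.53.116.248 - 102.53.116.255) does not contain 102.53.116.185
  102.53.116.240/28 (102.53.116.240 - 102.53.116.255) does not contain 102.53.116.185
  102.53.117.0/24 (102.53.117.0 - 102.53.117.255) does not contain 102.53.116.185
  102.53.112.0/23 (102.53.112.0 - 102.53.113.255) does not contain 102.53.116.185
  102.53.84.0/22 (102.53.84.0 - 102.53.87.255) does not contain 102.53.116.185
  102.117.116.0/22 (102.117.116.0 - 102.117.119.255) does not contain 102.53.116.185
  38.53.96.0/19 (38.53.96.0 - 38.53.127.255) does not contain 102.53.116.185
  102.52.64.0/18 (102.52.64.0 - 102.52.127.255) does not contain 102.53.116.185
Longest matching prefix is /13 -> interface Serial0/0.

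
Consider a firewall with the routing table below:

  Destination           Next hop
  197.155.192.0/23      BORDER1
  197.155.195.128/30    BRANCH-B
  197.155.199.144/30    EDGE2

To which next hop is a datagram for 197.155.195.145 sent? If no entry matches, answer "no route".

No entry's prefix contains 197.155.195.145; there is no default route.

no route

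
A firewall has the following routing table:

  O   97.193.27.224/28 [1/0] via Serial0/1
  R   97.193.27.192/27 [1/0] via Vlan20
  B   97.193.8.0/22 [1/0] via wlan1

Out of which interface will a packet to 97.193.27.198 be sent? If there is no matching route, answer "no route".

Vlan20

Routes whose prefix contains 97.193.27.198:
  97.193.27.192/27 (97.193.27.192 - 97.193.27.223) -> Vlan20
More-specific entries that do NOT match:
  97.193.27.224/28 (97.193.27.224 - 97.193.27.239) does not contain 97.193.27.198
Longest matching prefix is /27 -> interface Vlan20.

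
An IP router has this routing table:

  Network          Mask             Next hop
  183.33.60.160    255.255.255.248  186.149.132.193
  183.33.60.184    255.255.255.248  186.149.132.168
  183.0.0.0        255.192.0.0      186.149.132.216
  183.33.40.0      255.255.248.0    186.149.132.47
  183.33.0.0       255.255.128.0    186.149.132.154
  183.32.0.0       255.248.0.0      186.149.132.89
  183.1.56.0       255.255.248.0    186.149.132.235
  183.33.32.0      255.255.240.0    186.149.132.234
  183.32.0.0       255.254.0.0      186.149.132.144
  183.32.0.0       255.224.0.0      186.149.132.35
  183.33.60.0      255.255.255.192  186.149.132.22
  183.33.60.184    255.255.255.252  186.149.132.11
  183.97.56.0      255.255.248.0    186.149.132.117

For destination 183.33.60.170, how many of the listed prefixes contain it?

5

Prefixes containing 183.33.60.170:
  183.0.0.0/10 (183.0.0.0 - 183.63.255.255)
  183.32.0.0/11 (183.32.0.0 - 183.63.255.255)
  183.32.0.0/13 (183.32.0.0 - 183.39.255.255)
  183.32.0.0/15 (183.32.0.0 - 183.33.255.255)
  183.33.0.0/17 (183.33.0.0 - 183.33.127.255)
Total matching entries: 5.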